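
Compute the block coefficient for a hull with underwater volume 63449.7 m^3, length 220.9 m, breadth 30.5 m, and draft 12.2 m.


Formula: Cb = V / (L * B * T)
Step 1 — L * B * T = 220.9 * 30.5 * 12.2 = 82196.89 m^3
Step 2 — Cb = 63449.7 / 82196.89 ≈ 0.77192 (5 s.f.)

0.77192


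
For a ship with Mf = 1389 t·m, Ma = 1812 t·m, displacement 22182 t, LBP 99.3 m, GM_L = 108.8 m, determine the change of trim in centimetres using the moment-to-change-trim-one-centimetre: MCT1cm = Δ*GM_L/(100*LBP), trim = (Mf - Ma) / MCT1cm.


Formula: net trimming moment = Mf - Ma; MCT1cm = Δ*GM_L/(100*LBP); trim = net moment / MCT1cm
Step 1 — net trimming moment = 1389 - 1812 = -423 t·m
Step 2 — MCT1cm = 22182 * 108.8 / (100 * 99.3) = 243.0415 t·m/cm
Step 3 — trim = -423 / 243.0415 ≈ -1.7404 cm (5 s.f.)

-1.7404 cm


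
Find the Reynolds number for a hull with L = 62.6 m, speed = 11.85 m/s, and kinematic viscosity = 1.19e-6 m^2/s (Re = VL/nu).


Formula: Re = V * L / nu
Step 1 — V * L = 11.85 * 62.6 = 741.81 m^2/s
Step 2 — Re = 741.81 / 1.19e-6 = 6.23e+08

6.23e+08


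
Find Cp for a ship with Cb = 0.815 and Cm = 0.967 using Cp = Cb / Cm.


Formula: Cp = Cb / Cm
Substituting: Cp = 0.815 / 0.967
Result: Cp ≈ 0.84281 (5 s.f.)

0.84281


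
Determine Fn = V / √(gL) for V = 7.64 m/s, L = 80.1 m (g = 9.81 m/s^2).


Formula: Fn = V / sqrt(g * L)
Step 1 — g * L = 9.81 * 80.1 = 785.781
Step 2 — sqrt(g * L) = sqrt(785.781) = 28.031786
Step 3 — Fn = 7.64 / 28.031786 ≈ 0.27255 (5 s.f.)

0.27255


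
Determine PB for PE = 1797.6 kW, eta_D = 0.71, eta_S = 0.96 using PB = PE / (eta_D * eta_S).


Formula: PB = PE / (eta_D * eta_S)
Step 1 — combined efficiency = eta_D * eta_S = 0.71 * 0.96 = 0.6816
Step 2 — PB = 1797.6 / 0.6816 ≈ 2637.3 kW (5 s.f.)

2637.3 kW


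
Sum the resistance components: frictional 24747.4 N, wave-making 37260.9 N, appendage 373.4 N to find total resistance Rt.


Formula: Rt = Rf + Rw + Ra
Substituting: Rt = 24747.4 + 37260.9 + 373.4
Result: Rt = 62381.7 N

62381.7 N


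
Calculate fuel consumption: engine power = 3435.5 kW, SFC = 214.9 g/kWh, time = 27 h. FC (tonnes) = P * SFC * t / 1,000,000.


Formula: FC (tonnes) = P * SFC * t / 1,000,000
Step 1 — P * SFC * t = 3435.5 * 214.9 * 27 = 19933801.65 g
Step 2 — FC (tonnes) = 19933801.65 / 1,000,000 ≈ 19.934 tonnes (5 s.f.)

19.934 tonnes


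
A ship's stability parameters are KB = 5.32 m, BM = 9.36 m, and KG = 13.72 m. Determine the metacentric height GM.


Formula: GM = KB + BM - KG
Step 1 — KM = KB + BM = 5.32 + 9.36 = 14.68 m
Step 2 — GM = KM - KG = 14.68 - 13.72 = 0.96 m

0.96 m


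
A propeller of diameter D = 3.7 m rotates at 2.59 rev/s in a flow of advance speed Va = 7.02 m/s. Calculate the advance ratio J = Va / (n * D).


Formula: J = Va / (n * D)
Step 1 — n * D = 2.59 * 3.7 = 9.583
Step 2 — J = 7.02 / 9.583 ≈ 0.73255 (5 s.f.)

0.73255


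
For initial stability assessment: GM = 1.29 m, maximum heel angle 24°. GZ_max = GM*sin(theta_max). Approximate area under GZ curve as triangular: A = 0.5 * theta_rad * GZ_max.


Formula: GZ_max = GM * sin(theta); Area = 0.5 * theta_rad * GZ_max
Step 1 — GZ_max = 1.29 * sin(24°) = 1.29 * 0.406737 = 0.524691 m
Step 2 — theta_rad = 24 * pi/180 = 0.418879 rad
Step 3 — Area = 0.5 * 0.418879 * 0.524691 ≈ 0.10989 m·rad (5 s.f.)

0.10989 m·rad


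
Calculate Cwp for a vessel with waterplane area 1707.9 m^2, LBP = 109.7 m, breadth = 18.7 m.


Formula: Cwp = Aw / (L * B)
Step 1 — L * B = 109.7 * 18.7 = 2051.39 m^2
Step 2 — Cwp = 1707.9 / 2051.39 ≈ 0.83256 (5 s.f.)

0.83256


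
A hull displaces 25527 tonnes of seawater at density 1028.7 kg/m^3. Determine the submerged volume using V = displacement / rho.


Formula: V = mass / rho
Step 1 — convert tonnes to kg: 25527 t * 1000 = 25527000 kg
Step 2 — V = 25527000 / 1028.7 ≈ 24815 m^3 (5 s.f.)

24815 m^3


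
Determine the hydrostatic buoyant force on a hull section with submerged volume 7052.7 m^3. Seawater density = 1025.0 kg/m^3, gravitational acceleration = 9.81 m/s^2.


Formula: Fb = rho * g * V
Substituting: Fb = 1025.0 * 9.81 * 7052.7
Intermediate: 1025.0 * 9.81 = 10055.25
Result: Fb = 10055.25 * 7052.7 ≈ 70917000 N (5 s.f.)

70917000 N


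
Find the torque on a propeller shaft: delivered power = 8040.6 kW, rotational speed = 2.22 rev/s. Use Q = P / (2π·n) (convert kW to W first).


Formula: Q = P_W / (2 * pi * n)
Step 1 — P_W = 8040.6 kW * 1000 = 8040600.0 W
Step 2 — 2 * pi * n = 2 * pi * 2.22 = 13.948671
Step 3 — Q = 8040600.0 / 13.948671 ≈ 576440 N·m (5 s.f.)

576440 N·m


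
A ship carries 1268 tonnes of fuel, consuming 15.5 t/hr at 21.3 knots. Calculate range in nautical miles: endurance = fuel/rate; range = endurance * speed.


Formula: endurance = fuel / rate; range = endurance * speed
Step 1 — endurance = 1268 / 15.5 = 81.8065 hours
Step 2 — range = 81.8065 * 21.3 ≈ 1742.5 nautical miles (5 s.f.)

1742.5 NM


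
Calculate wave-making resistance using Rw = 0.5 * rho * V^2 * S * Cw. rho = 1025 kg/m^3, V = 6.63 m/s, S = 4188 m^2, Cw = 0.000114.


Formula: Rw = 0.5 * rho * V^2 * S * Cw
Step 1 — V^2 = 6.63^2 = 43.9569
Step 2 — 0.5 * rho * V^2 = 0.5 * 1025 * 43.9569 = 22527.91125
Step 3 — Rw = 22527.91125 * 4188 * 0.000114 ≈ 10756 N (5 s.f.)

10756 N


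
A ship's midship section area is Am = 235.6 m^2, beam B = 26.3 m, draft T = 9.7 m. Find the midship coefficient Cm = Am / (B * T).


Formula: Cm = Am / (B * T)
Step 1 — B * T = 26.3 * 9.7 = 255.11 m^2
Step 2 — Cm = 235.6 / 255.11 ≈ 0.92352 (5 s.f.)

0.92352


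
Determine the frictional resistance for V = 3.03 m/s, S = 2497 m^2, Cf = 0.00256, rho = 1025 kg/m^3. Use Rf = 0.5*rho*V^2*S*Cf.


Formula: Rf = 0.5 * rho * V^2 * S * Cf
Step 1 — V^2 = 3.03^2 = 9.1809
Step 2 — 0.5 * rho * V^2 = 0.5 * 1025 * 9.1809 = 4705.21125
Step 3 — Rf = 4705.21125 * 2497 * 0.00256 ≈ 30077 N (5 s.f.)

30077 N


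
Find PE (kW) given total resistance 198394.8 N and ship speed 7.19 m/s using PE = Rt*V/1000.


Formula: PE = Rt * V / 1000 (kW)
Step 1 — PE (W) = 198394.8 * 7.19 = 1426458.612 W
Step 2 — PE (kW) = 1426458.612 / 1000 ≈ 1426.5 kW (5 s.f.)

1426.5 kW


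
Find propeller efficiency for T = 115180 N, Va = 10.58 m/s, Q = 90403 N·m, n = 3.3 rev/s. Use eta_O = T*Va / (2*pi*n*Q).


Formula: eta = T * Va / (2 * pi * n * Q)
Step 1 — numerator = T * Va = 115180 * 10.58 = 1218604.4
Step 2 — 2 * pi * n = 2 * pi * 3.3 = 20.734512
Step 3 — denominator = 20.734512 * 90403 = 1874462.09
Step 4 — eta = 1218604.4 / 1874462.09 ≈ 0.65011 (5 s.f.)

0.65011


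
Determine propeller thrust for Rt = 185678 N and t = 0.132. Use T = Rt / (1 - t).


Formula: T = Rt / (1 - t)
Step 1 — (1 - t) = 1 - 0.132 = 0.868
Step 2 — T = 185678 / 0.868 ≈ 213910 N (5 s.f.)

213910 N


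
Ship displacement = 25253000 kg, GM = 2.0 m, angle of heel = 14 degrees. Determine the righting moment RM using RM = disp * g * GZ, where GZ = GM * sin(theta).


Formula: GZ = GM * sin(theta); RM = disp * g * GZ
Step 1 — GZ = 2.0 * sin(14°) = 2.0 * 0.241922 = 0.483844 m
Step 2 — RM = 25253000 * 9.81 * 0.483844 ≈ 119860000 N·m (5 s.f.)

119860000 N·m


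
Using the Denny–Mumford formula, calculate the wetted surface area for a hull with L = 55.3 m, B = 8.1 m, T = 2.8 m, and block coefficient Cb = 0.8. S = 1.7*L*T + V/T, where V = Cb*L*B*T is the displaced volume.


Formula: S = 1.7*L*T + V/T with V = Cb*L*B*T, i.e. S = L * (1.7*T + Cb*B)
Step 1 — 1.7*T = 1.7 * 2.8 = 4.76 m
Step 2 — Cb*B = 0.8 * 8.1 = 6.48 m
Step 3 — 1.7*T + Cb*B = 4.76 + 6.48 = 11.24 m
Step 4 — S = 55.3 * 11.24 ≈ 621.57 m^2 (5 s.f.)

621.57 m^2


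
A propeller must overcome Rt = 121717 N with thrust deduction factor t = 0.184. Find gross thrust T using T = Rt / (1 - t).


Formula: T = Rt / (1 - t)
Step 1 — (1 - t) = 1 - 0.184 = 0.816
Step 2 — T = 121717 / 0.816 ≈ 149160 N (5 s.f.)

149160 N


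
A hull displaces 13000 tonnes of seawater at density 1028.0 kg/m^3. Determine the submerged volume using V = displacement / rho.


Formula: V = mass / rho
Step 1 — convert tonnes to kg: 13000 t * 1000 = 13000000 kg
Step 2 — V = 13000000 / 1028.0 ≈ 12646 m^3 (5 s.f.)

12646 m^3


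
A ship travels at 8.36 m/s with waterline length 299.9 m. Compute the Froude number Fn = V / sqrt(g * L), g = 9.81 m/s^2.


Formula: Fn = V / sqrt(g * L)
Step 1 — g * L = 9.81 * 299.9 = 2942.019
Step 2 — sqrt(g * L) = sqrt(2942.019) = 54.240382
Step 3 — Fn = 8.36 / 54.240382 ≈ 0.15413 (5 s.f.)

0.15413


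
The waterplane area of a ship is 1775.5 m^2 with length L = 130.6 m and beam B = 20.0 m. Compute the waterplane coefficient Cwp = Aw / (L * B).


Formula: Cwp = Aw / (L * B)
Step 1 — L * B = 130.6 * 20.0 = 2612.0 m^2
Step 2 — Cwp = 1775.5 / 2612.0 ≈ 0.67975 (5 s.f.)

0.67975


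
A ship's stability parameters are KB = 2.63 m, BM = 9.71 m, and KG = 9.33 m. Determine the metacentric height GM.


Formula: GM = KB + BM - KG
Step 1 — KM = KB + BM = 2.63 + 9.71 = 12.34 m
Step 2 — GM = KM - KG = 12.34 - 9.33 = 3.01 m

3.01 m


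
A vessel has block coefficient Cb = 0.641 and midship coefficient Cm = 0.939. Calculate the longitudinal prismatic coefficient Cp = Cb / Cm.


Formula: Cp = Cb / Cm
Substituting: Cp = 0.641 / 0.939
Result: Cp ≈ 0.68264 (5 s.f.)

0.68264


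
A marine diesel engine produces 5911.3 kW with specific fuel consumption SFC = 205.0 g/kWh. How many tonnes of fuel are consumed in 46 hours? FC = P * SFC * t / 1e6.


Formula: FC (tonnes) = P * SFC * t / 1,000,000
Step 1 — P * SFC * t = 5911.3 * 205.0 * 46 = 55743559.0 g
Step 2 — FC (tonnes) = 55743559.0 / 1,000,000 ≈ 55.744 tonnes (5 s.f.)

55.744 tonnes


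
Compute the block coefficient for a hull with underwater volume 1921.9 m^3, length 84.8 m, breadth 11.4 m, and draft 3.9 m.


Formula: Cb = V / (L * B * T)
Step 1 — L * B * T = 84.8 * 11.4 * 3.9 = 3770.208 m^3
Step 2 — Cb = 1921.9 / 3770.208 ≈ 0.50976 (5 s.f.)

0.50976


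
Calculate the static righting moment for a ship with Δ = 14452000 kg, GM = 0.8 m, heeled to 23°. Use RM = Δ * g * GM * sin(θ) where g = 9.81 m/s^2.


Formula: GZ = GM * sin(theta); RM = disp * g * GZ
Step 1 — GZ = 0.8 * sin(23°) = 0.8 * 0.390731 = 0.312585 m
Step 2 — RM = 14452000 * 9.81 * 0.312585 ≈ 44316000 N·m (5 s.f.)

44316000 N·m


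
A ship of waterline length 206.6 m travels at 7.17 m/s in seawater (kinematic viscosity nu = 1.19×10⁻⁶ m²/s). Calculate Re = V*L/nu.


Formula: Re = V * L / nu
Step 1 — V * L = 7.17 * 206.6 = 1481.322 m^2/s
Step 2 — Re = 1481.322 / 1.19e-6 = 1.24e+09

1.24e+09


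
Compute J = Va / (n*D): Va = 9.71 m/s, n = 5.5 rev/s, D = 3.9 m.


Formula: J = Va / (n * D)
Step 1 — n * D = 5.5 * 3.9 = 21.45
Step 2 — J = 9.71 / 21.45 ≈ 0.45268 (5 s.f.)

0.45268


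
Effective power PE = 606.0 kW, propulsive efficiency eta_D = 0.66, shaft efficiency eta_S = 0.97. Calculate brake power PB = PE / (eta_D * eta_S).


Formula: PB = PE / (eta_D * eta_S)
Step 1 — combined efficiency = eta_D * eta_S = 0.66 * 0.97 = 0.6402
Step 2 — PB = 606.0 / 0.6402 ≈ 946.58 kW (5 s.f.)

946.58 kW


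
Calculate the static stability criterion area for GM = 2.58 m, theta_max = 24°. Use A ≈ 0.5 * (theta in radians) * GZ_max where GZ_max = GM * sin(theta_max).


Formula: GZ_max = GM * sin(theta); Area = 0.5 * theta_rad * GZ_max
Step 1 — GZ_max = 2.58 * sin(24°) = 2.58 * 0.406737 = 1.049381 m
Step 2 — theta_rad = 24 * pi/180 = 0.418879 rad
Step 3 — Area = 0.5 * 0.418879 * 1.049381 ≈ 0.21978 m·rad (5 s.f.)

0.21978 m·rad


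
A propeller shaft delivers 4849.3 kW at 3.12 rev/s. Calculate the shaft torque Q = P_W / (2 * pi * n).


Formula: Q = P_W / (2 * pi * n)
Step 1 — P_W = 4849.3 kW * 1000 = 4849300.0 W
Step 2 — 2 * pi * n = 2 * pi * 3.12 = 19.603538
Step 3 — Q = 4849300.0 / 19.603538 ≈ 247370 N·m (5 s.f.)

247370 N·m


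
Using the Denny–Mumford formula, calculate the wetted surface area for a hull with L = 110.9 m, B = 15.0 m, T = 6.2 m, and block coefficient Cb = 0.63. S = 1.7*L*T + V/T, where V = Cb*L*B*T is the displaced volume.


Formula: S = 1.7*L*T + V/T with V = Cb*L*B*T, i.e. S = L * (1.7*T + Cb*B)
Step 1 — 1.7*T = 1.7 * 6.2 = 10.54 m
Step 2 — Cb*B = 0.63 * 15.0 = 9.45 m
Step 3 — 1.7*T + Cb*B = 10.54 + 9.45 = 19.99 m
Step 4 — S = 110.9 * 19.99 ≈ 2216.9 m^2 (5 s.f.)

2216.9 m^2


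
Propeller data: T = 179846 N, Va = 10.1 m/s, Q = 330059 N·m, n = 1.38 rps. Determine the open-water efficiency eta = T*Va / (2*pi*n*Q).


Formula: eta = T * Va / (2 * pi * n * Q)
Step 1 — numerator = T * Va = 179846 * 10.1 = 1816444.6
Step 2 — 2 * pi * n = 2 * pi * 1.38 = 8.670796
Step 3 — denominator = 8.670796 * 330059 = 2861874.26
Step 4 — eta = 1816444.6 / 2861874.26 ≈ 0.63470 (5 s.f.)

0.63470


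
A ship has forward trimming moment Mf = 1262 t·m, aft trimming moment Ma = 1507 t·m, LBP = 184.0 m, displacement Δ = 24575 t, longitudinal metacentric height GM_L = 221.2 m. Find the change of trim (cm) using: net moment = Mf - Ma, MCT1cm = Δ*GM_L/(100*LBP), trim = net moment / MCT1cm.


Formula: net trimming moment = Mf - Ma; MCT1cm = Δ*GM_L/(100*LBP); trim = net moment / MCT1cm
Step 1 — net trimming moment = 1262 - 1507 = -245 t·m
Step 2 — MCT1cm = 24575 * 221.2 / (100 * 184.0) = 295.4342 t·m/cm
Step 3 — trim = -245 / 295.4342 ≈ -0.82929 cm (5 s.f.)

-0.82929 cm


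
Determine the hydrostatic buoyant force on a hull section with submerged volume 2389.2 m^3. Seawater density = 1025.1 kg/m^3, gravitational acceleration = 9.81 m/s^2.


Formula: Fb = rho * g * V
Substituting: Fb = 1025.1 * 9.81 * 2389.2
Intermediate: 1025.1 * 9.81 = 10056.231
Result: Fb = 10056.231 * 2389.2 ≈ 24026000 N (5 s.f.)

24026000 N


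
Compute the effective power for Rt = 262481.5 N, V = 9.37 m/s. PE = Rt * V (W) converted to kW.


Formula: PE = Rt * V / 1000 (kW)
Step 1 — PE (W) = 262481.5 * 9.37 = 2459451.655 W
Step 2 — PE (kW) = 2459451.655 / 1000 ≈ 2459.5 kW (5 s.f.)

2459.5 kW


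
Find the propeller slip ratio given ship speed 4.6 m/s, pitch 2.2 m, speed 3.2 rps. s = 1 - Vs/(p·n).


Formula: s = 1 - Vs / (p * n)
Step 1 — p * n = 2.2 * 3.2 = 7.04
Step 2 — Vs / (p*n) = 4.6 / 7.04 = 0.653409 (6 d.p.)
Step 3 — s = 1 - 0.653409 = 0.346591

0.346591


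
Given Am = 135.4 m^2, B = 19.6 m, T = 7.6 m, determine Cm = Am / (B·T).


Formula: Cm = Am / (B * T)
Step 1 — B * T = 19.6 * 7.6 = 148.96 m^2
Step 2 — Cm = 135.4 / 148.96 ≈ 0.90897 (5 s.f.)

0.90897


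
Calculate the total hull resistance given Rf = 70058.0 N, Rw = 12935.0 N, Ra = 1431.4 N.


Formula: Rt = Rf + Rw + Ra
Substituting: Rt = 70058.0 + 12935.0 + 1431.4
Result: Rt = 84424.4 N

84424.4 N


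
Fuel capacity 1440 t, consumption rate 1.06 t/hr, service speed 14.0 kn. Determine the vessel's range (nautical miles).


Formula: endurance = fuel / rate; range = endurance * speed
Step 1 — endurance = 1440 / 1.06 = 1358.4906 hours
Step 2 — range = 1358.4906 * 14.0 ≈ 19019 nautical miles (5 s.f.)

19019 NM


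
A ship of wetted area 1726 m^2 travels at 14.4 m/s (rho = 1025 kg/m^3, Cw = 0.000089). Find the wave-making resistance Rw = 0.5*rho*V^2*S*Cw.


Formula: Rw = 0.5 * rho * V^2 * S * Cw
Step 1 — V^2 = 14.4^2 = 207.36
Step 2 — 0.5 * rho * V^2 = 0.5 * 1025 * 207.36 = 106272.0
Step 3 — Rw = 106272.0 * 1726 * 0.000089 ≈ 16325 N (5 s.f.)

16325 N


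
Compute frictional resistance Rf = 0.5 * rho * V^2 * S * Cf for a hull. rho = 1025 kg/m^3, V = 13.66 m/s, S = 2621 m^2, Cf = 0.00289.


Formula: Rf = 0.5 * rho * V^2 * S * Cf
Step 1 — V^2 = 13.66^2 = 186.5956
Step 2 — 0.5 * rho * V^2 = 0.5 * 1025 * 186.5956 = 95630.245
Step 3 — Rf = 95630.245 * 2621 * 0.00289 ≈ 724370 N (5 s.f.)

724370 N


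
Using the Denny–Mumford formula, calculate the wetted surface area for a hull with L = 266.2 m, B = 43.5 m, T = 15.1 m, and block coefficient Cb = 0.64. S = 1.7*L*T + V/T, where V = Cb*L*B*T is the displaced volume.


Formula: S = 1.7*L*T + V/T with V = Cb*L*B*T, i.e. S = L * (1.7*T + Cb*B)
Step 1 — 1.7*T = 1.7 * 15.1 = 25.67 m
Step 2 — Cb*B = 0.64 * 43.5 = 27.84 m
Step 3 — 1.7*T + Cb*B = 25.67 + 27.84 = 53.51 m
Step 4 — S = 266.2 * 53.51 ≈ 14244 m^2 (5 s.f.)

14244 m^2


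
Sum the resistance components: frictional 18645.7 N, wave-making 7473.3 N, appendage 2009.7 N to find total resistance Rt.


Formula: Rt = Rf + Rw + Ra
Substituting: Rt = 18645.7 + 7473.3 + 2009.7
Result: Rt = 28128.7 N

28128.7 N


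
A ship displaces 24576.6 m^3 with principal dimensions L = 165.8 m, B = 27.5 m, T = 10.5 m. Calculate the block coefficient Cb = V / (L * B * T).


Formula: Cb = V / (L * B * T)
Step 1 — L * B * T = 165.8 * 27.5 * 10.5 = 47874.75 m^3
Step 2 — Cb = 24576.6 / 47874.75 ≈ 0.51335 (5 s.f.)

0.51335


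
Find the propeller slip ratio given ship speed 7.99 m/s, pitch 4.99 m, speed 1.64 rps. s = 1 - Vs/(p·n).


Formula: s = 1 - Vs / (p * n)
Step 1 — p * n = 4.99 * 1.64 = 8.1836
Step 2 — Vs / (p*n) = 7.99 / 8.1836 = 0.976343 (6 d.p.)
Step 3 — s = 1 - 0.976343 = 0.023657

0.023657


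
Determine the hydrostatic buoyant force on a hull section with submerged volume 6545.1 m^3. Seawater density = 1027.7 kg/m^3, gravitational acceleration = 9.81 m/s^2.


Formula: Fb = rho * g * V
Substituting: Fb = 1027.7 * 9.81 * 6545.1
Intermediate: 1027.7 * 9.81 = 10081.737
Result: Fb = 10081.737 * 6545.1 ≈ 65986000 N (5 s.f.)

65986000 N


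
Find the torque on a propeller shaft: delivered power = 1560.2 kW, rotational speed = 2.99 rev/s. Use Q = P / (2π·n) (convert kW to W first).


Formula: Q = P_W / (2 * pi * n)
Step 1 — P_W = 1560.2 kW * 1000 = 1560200.0 W
Step 2 — 2 * pi * n = 2 * pi * 2.99 = 18.786724
Step 3 — Q = 1560200.0 / 18.786724 ≈ 83048 N·m (5 s.f.)

83048 N·m


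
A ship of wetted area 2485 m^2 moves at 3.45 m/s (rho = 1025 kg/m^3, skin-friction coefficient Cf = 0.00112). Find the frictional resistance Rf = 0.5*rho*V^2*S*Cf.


Formula: Rf = 0.5 * rho * V^2 * S * Cf
Step 1 — V^2 = 3.45^2 = 11.9025
Step 2 — 0.5 * rho * V^2 = 0.5 * 1025 * 11.9025 = 6100.03125
Step 3 — Rf = 6100.03125 * 2485 * 0.00112 ≈ 16978 N (5 s.f.)

16978 N


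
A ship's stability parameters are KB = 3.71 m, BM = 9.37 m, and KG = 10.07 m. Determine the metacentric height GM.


Formula: GM = KB + BM - KG
Step 1 — KM = KB + BM = 3.71 + 9.37 = 13.08 m
Step 2 — GM = KM - KG = 13.08 - 10.07 = 3.01 m

3.01 m


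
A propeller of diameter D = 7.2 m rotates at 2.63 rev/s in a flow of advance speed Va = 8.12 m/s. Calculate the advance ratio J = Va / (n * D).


Formula: J = Va / (n * D)
Step 1 — n * D = 2.63 * 7.2 = 18.936
Step 2 — J = 8.12 / 18.936 ≈ 0.42881 (5 s.f.)

0.42881


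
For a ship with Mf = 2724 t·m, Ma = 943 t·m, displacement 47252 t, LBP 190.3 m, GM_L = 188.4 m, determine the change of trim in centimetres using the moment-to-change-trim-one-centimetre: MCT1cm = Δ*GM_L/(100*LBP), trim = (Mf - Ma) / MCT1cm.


Formula: net trimming moment = Mf - Ma; MCT1cm = Δ*GM_L/(100*LBP); trim = net moment / MCT1cm
Step 1 — net trimming moment = 2724 - 943 = 1781 t·m
Step 2 — MCT1cm = 47252 * 188.4 / (100 * 190.3) = 467.8022 t·m/cm
Step 3 — trim = 1781 / 467.8022 ≈ 3.8072 cm (5 s.f.)

3.8072 cm


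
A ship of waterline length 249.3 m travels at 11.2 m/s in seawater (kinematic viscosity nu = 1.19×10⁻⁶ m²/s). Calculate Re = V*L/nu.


Formula: Re = V * L / nu
Step 1 — V * L = 11.2 * 249.3 = 2792.16 m^2/s
Step 2 — Re = 2792.16 / 1.19e-6 = 2.35e+09

2.35e+09


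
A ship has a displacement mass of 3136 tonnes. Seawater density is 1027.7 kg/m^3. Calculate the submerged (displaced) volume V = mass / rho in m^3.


Formula: V = mass / rho
Step 1 — convert tonnes to kg: 3136 t * 1000 = 3136000 kg
Step 2 — V = 3136000 / 1027.7 ≈ 3051.5 m^3 (5 s.f.)

3051.5 m^3


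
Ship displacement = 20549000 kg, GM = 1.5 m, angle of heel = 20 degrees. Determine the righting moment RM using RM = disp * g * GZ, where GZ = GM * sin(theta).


Formula: GZ = GM * sin(theta); RM = disp * g * GZ
Step 1 — GZ = 1.5 * sin(20°) = 1.5 * 0.34202 = 0.51303 m
Step 2 — RM = 20549000 * 9.81 * 0.51303 ≈ 103420000 N·m (5 s.f.)

103420000 N·m


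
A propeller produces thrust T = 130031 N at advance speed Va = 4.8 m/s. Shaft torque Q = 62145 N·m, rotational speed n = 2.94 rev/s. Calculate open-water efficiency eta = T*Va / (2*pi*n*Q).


Formula: eta = T * Va / (2 * pi * n * Q)
Step 1 — numerator = T * Va = 130031 * 4.8 = 624148.8
Step 2 — 2 * pi * n = 2 * pi * 2.94 = 18.472565
Step 3 — denominator = 18.472565 * 62145 = 1147977.55
Step 4 — eta = 624148.8 / 1147977.55 ≈ 0.54369 (5 s.f.)

0.54369


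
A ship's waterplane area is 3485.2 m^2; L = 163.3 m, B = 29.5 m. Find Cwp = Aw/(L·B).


Formula: Cwp = Aw / (L * B)
Step 1 — L * B = 163.3 * 29.5 = 4817.35 m^2
Step 2 — Cwp = 3485.2 / 4817.35 ≈ 0.72347 (5 s.f.)

0.72347


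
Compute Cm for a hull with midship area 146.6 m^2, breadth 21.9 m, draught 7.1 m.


Formula: Cm = Am / (B * T)
Step 1 — B * T = 21.9 * 7.1 = 155.49 m^2
Step 2 — Cm = 146.6 / 155.49 ≈ 0.94283 (5 s.f.)

0.94283


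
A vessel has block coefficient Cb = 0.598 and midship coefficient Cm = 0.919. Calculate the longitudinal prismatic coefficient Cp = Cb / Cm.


Formula: Cp = Cb / Cm
Substituting: Cp = 0.598 / 0.919
Result: Cp ≈ 0.65071 (5 s.f.)

0.65071


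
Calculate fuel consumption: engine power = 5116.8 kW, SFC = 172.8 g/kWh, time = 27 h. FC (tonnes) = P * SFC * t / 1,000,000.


Formula: FC (tonnes) = P * SFC * t / 1,000,000
Step 1 — P * SFC * t = 5116.8 * 172.8 * 27 = 23872942.08 g
Step 2 — FC (tonnes) = 23872942.08 / 1,000,000 ≈ 23.873 tonnes (5 s.f.)

23.873 tonnes


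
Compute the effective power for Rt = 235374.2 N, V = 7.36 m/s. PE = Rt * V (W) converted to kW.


Formula: PE = Rt * V / 1000 (kW)
Step 1 — PE (W) = 235374.2 * 7.36 = 1732354.112 W
Step 2 — PE (kW) = 1732354.112 / 1000 ≈ 1732.4 kW (5 s.f.)

1732.4 kW


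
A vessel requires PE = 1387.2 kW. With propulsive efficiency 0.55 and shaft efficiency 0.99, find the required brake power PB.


Formula: PB = PE / (eta_D * eta_S)
Step 1 — combined efficiency = eta_D * eta_S = 0.55 * 0.99 = 0.5445
Step 2 — PB = 1387.2 / 0.5445 ≈ 2547.7 kW (5 s.f.)

2547.7 kW


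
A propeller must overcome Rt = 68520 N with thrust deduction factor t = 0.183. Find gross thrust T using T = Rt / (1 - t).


Formula: T = Rt / (1 - t)
Step 1 — (1 - t) = 1 - 0.183 = 0.817
Step 2 — T = 68520 / 0.817 ≈ 83868 N (5 s.f.)

83868 N


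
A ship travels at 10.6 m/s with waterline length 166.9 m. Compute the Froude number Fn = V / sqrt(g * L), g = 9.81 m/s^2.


Formula: Fn = V / sqrt(g * L)
Step 1 — g * L = 9.81 * 166.9 = 1637.289
Step 2 — sqrt(g * L) = sqrt(1637.289) = 40.463428
Step 3 — Fn = 10.6 / 40.463428 ≈ 0.26196 (5 s.f.)

0.26196


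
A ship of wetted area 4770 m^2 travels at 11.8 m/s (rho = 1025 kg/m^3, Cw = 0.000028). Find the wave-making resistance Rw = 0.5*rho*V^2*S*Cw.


Formula: Rw = 0.5 * rho * V^2 * S * Cw
Step 1 — V^2 = 11.8^2 = 139.24
Step 2 — 0.5 * rho * V^2 = 0.5 * 1025 * 139.24 = 71360.5
Step 3 — Rw = 71360.5 * 4770 * 0.000028 ≈ 9530.9 N (5 s.f.)

9530.9 N


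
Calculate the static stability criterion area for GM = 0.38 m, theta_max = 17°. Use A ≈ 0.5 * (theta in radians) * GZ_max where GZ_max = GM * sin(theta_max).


Formula: GZ_max = GM * sin(theta); Area = 0.5 * theta_rad * GZ_max
Step 1 — GZ_max = 0.38 * sin(17°) = 0.38 * 0.292372 = 0.111101 m
Step 2 — theta_rad = 17 * pi/180 = 0.296706 rad
Step 3 — Area = 0.5 * 0.296706 * 0.111101 ≈ 0.016482 m·rad (5 s.f.)

0.016482 m·rad


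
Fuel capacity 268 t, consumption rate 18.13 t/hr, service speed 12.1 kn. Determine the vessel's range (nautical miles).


Formula: endurance = fuel / rate; range = endurance * speed
Step 1 — endurance = 268 / 18.13 = 14.7821 hours
Step 2 — range = 14.7821 * 12.1 ≈ 178.86 nautical miles (5 s.f.)

178.86 NM


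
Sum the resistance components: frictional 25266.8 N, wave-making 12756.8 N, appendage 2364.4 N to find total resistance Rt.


Formula: Rt = Rf + Rw + Ra
Substituting: Rt = 25266.8 + 12756.8 + 2364.4
Result: Rt = 40388.0 N

40388.0 N


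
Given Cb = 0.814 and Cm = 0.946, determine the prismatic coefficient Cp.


Formula: Cp = Cb / Cm
Substituting: Cp = 0.814 / 0.946
Result: Cp ≈ 0.86047 (5 s.f.)

0.86047


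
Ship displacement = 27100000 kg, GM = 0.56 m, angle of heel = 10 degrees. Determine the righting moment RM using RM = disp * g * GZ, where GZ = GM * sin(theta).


Formula: GZ = GM * sin(theta); RM = disp * g * GZ
Step 1 — GZ = 0.56 * sin(10°) = 0.56 * 0.173648 = 0.097243 m
Step 2 — RM = 27100000 * 9.81 * 0.097243 ≈ 25852000 N·m (5 s.f.)

25852000 N·m


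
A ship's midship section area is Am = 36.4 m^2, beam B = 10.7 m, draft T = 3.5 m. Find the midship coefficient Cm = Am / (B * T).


Formula: Cm = Am / (B * T)
Step 1 — B * T = 10.7 * 3.5 = 37.45 m^2
Step 2 — Cm = 36.4 / 37.45 ≈ 0.97196 (5 s.f.)

0.97196


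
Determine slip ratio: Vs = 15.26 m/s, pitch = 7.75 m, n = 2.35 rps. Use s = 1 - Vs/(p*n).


Formula: s = 1 - Vs / (p * n)
Step 1 — p * n = 7.75 * 2.35 = 18.2125
Step 2 — Vs / (p*n) = 15.26 / 18.2125 = 0.837886 (6 d.p.)
Step 3 — s = 1 - 0.837886 = 0.162114

0.162114


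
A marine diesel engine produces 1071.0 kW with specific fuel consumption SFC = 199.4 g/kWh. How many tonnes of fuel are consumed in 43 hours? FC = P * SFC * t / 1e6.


Formula: FC (tonnes) = P * SFC * t / 1,000,000
Step 1 — P * SFC * t = 1071.0 * 199.4 * 43 = 9182968.2 g
Step 2 — FC (tonnes) = 9182968.2 / 1,000,000 ≈ 9.1830 tonnes (5 s.f.)

9.1830 tonnes


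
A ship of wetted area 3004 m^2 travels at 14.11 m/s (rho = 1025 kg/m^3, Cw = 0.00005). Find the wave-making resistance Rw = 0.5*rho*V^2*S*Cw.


Formula: Rw = 0.5 * rho * V^2 * S * Cw
Step 1 — V^2 = 14.11^2 = 199.0921
Step 2 — 0.5 * rho * V^2 = 0.5 * 1025 * 199.0921 = 102034.70125
Step 3 — Rw = 102034.70125 * 3004 * 0.00005 ≈ 15326 N (5 s.f.)

15326 N


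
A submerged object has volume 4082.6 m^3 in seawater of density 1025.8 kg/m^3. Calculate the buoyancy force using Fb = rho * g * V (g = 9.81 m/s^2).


Formula: Fb = rho * g * V
Substituting: Fb = 1025.8 * 9.81 * 4082.6
Intermediate: 1025.8 * 9.81 = 10063.098
Result: Fb = 10063.098 * 4082.6 ≈ 41084000 N (5 s.f.)

41084000 N


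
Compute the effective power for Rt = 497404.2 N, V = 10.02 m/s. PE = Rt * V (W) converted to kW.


Formula: PE = Rt * V / 1000 (kW)
Step 1 — PE (W) = 497404.2 * 10.02 = 4983990.084 W
Step 2 — PE (kW) = 4983990.084 / 1000 ≈ 4984.0 kW (5 s.f.)

4984.0 kW


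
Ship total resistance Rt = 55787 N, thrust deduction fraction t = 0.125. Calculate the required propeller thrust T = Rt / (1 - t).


Formula: T = Rt / (1 - t)
Step 1 — (1 - t) = 1 - 0.125 = 0.875
Step 2 — T = 55787 / 0.875 ≈ 63757 N (5 s.f.)

63757 N


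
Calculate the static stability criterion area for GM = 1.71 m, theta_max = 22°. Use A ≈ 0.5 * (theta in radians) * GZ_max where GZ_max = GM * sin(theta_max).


Formula: GZ_max = GM * sin(theta); Area = 0.5 * theta_rad * GZ_max
Step 1 — GZ_max = 1.71 * sin(22°) = 1.71 * 0.374607 = 0.640578 m
Step 2 — theta_rad = 22 * pi/180 = 0.383972 rad
Step 3 — Area = 0.5 * 0.383972 * 0.640578 ≈ 0.12298 m·rad (5 s.f.)

0.12298 m·rad


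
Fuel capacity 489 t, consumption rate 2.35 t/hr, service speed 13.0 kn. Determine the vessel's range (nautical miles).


Formula: endurance = fuel / rate; range = endurance * speed
Step 1 — endurance = 489 / 2.35 = 208.0851 hours
Step 2 — range = 208.0851 * 13.0 ≈ 2705.1 nautical miles (5 s.f.)

2705.1 NM


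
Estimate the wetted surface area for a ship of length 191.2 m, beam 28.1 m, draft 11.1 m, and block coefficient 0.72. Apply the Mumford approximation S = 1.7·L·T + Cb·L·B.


Formula: S = 1.7*L*T + V/T with V = Cb*L*B*T, i.e. S = L * (1.7*T + Cb*B)
Step 1 — 1.7*T = 1.7 * 11.1 = 18.87 m
Step 2 — Cb*B = 0.72 * 28.1 = 20.232 m
Step 3 — 1.7*T + Cb*B = 18.87 + 20.232 = 39.102 m
Step 4 — S = 191.2 * 39.102 ≈ 7476.3 m^2 (5 s.f.)

7476.3 m^2


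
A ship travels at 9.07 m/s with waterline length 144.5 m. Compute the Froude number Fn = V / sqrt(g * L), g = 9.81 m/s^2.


Formula: Fn = V / sqrt(g * L)
Step 1 — g * L = 9.81 * 144.5 = 1417.545
Step 2 — sqrt(g * L) = sqrt(1417.545) = 37.650299
Step 3 — Fn = 9.07 / 37.650299 ≈ 0.24090 (5 s.f.)

0.24090


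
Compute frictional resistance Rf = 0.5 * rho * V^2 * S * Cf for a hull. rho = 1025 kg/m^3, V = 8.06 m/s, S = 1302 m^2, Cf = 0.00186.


Formula: Rf = 0.5 * rho * V^2 * S * Cf
Step 1 — V^2 = 8.06^2 = 64.9636
Step 2 — 0.5 * rho * V^2 = 0.5 * 1025 * 64.9636 = 33293.845
Step 3 — Rf = 33293.845 * 1302 * 0.00186 ≈ 80628 N (5 s.f.)

80628 N


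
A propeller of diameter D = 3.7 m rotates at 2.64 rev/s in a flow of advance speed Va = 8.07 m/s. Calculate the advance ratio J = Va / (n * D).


Formula: J = Va / (n * D)
Step 1 — n * D = 2.64 * 3.7 = 9.768
Step 2 — J = 8.07 / 9.768 ≈ 0.82617 (5 s.f.)

0.82617


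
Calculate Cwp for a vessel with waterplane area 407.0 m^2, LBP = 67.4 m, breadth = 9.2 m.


Formula: Cwp = Aw / (L * B)
Step 1 — L * B = 67.4 * 9.2 = 620.08 m^2
Step 2 — Cwp = 407.0 / 620.08 ≈ 0.65637 (5 s.f.)

0.65637


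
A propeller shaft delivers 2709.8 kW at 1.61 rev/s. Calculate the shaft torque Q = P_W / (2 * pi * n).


Formula: Q = P_W / (2 * pi * n)
Step 1 — P_W = 2709.8 kW * 1000 = 2709800.0 W
Step 2 — 2 * pi * n = 2 * pi * 1.61 = 10.115928
Step 3 — Q = 2709800.0 / 10.115928 ≈ 267870 N·m (5 s.f.)

267870 N·m


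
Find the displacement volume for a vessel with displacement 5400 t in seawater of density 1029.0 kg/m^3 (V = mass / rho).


Formula: V = mass / rho
Step 1 — convert tonnes to kg: 5400 t * 1000 = 5400000 kg
Step 2 — V = 5400000 / 1029.0 ≈ 5247.8 m^3 (5 s.f.)

5247.8 m^3


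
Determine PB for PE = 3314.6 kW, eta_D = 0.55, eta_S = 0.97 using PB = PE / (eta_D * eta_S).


Formula: PB = PE / (eta_D * eta_S)
Step 1 — combined efficiency = eta_D * eta_S = 0.55 * 0.97 = 0.5335
Step 2 — PB = 3314.6 / 0.5335 ≈ 6212.9 kW (5 s.f.)

6212.9 kW


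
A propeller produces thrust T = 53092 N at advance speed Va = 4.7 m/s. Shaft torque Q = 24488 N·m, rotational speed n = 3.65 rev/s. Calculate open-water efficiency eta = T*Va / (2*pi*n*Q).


Formula: eta = T * Va / (2 * pi * n * Q)
Step 1 — numerator = T * Va = 53092 * 4.7 = 249532.4
Step 2 — 2 * pi * n = 2 * pi * 3.65 = 22.933626
Step 3 — denominator = 22.933626 * 24488 = 561598.63
Step 4 — eta = 249532.4 / 561598.63 ≈ 0.44433 (5 s.f.)

0.44433


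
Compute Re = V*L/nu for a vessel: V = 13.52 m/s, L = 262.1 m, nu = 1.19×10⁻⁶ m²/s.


Formula: Re = V * L / nu
Step 1 — V * L = 13.52 * 262.1 = 3543.592 m^2/s
Step 2 — Re = 3543.592 / 1.19e-6 = 2.98e+09

2.98e+09


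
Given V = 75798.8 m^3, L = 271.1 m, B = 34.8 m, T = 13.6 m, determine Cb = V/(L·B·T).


Formula: Cb = V / (L * B * T)
Step 1 — L * B * T = 271.1 * 34.8 * 13.6 = 128306.208 m^3
Step 2 — Cb = 75798.8 / 128306.208 ≈ 0.59076 (5 s.f.)

0.59076


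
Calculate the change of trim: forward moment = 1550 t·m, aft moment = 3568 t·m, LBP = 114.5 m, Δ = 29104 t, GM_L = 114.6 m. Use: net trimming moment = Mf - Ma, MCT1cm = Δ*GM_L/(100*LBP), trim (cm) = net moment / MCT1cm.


Formula: net trimming moment = Mf - Ma; MCT1cm = Δ*GM_L/(100*LBP); trim = net moment / MCT1cm
Step 1 — net trimming moment = 1550 - 3568 = -2018 t·m
Step 2 — MCT1cm = 29104 * 114.6 / (100 * 114.5) = 291.2942 t·m/cm
Step 3 — trim = -2018 / 291.2942 ≈ -6.9277 cm (5 s.f.)

-6.9277 cm


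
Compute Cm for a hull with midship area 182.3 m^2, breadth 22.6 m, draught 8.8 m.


Formula: Cm = Am / (B * T)
Step 1 — B * T = 22.6 * 8.8 = 198.88 m^2
Step 2 — Cm = 182.3 / 198.88 ≈ 0.91663 (5 s.f.)

0.91663


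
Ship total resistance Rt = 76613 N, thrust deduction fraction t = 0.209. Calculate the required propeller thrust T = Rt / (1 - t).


Formula: T = Rt / (1 - t)
Step 1 — (1 - t) = 1 - 0.209 = 0.791
Step 2 — T = 76613 / 0.791 ≈ 96856 N (5 s.f.)

96856 N


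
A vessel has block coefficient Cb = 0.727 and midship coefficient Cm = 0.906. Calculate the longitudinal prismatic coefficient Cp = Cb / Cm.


Formula: Cp = Cb / Cm
Substituting: Cp = 0.727 / 0.906
Result: Cp ≈ 0.80243 (5 s.f.)

0.80243


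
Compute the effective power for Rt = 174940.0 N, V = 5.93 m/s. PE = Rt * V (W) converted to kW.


Formula: PE = Rt * V / 1000 (kW)
Step 1 — PE (W) = 174940.0 * 5.93 = 1037394.2 W
Step 2 — PE (kW) = 1037394.2 / 1000 ≈ 1037.4 kW (5 s.f.)

1037.4 kW


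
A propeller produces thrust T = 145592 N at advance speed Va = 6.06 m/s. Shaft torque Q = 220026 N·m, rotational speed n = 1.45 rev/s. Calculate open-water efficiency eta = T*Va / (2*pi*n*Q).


Formula: eta = T * Va / (2 * pi * n * Q)
Step 1 — numerator = T * Va = 145592 * 6.06 = 882287.52
Step 2 — 2 * pi * n = 2 * pi * 1.45 = 9.110619
Step 3 — denominator = 9.110619 * 220026 = 2004573.06
Step 4 — eta = 882287.52 / 2004573.06 ≈ 0.44014 (5 s.f.)

0.44014


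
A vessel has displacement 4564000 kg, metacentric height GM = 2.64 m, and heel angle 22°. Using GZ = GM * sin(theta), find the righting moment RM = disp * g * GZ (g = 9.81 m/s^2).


Formula: GZ = GM * sin(theta); RM = disp * g * GZ
Step 1 — GZ = 2.64 * sin(22°) = 2.64 * 0.374607 = 0.988962 m
Step 2 — RM = 4564000 * 9.81 * 0.988962 ≈ 44279000 N·m (5 s.f.)

44279000 N·m


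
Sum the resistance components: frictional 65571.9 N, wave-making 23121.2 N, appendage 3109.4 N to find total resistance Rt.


Formula: Rt = Rf + Rw + Ra
Substituting: Rt = 65571.9 + 23121.2 + 3109.4
Result: Rt = 91802.5 N

91802.5 N


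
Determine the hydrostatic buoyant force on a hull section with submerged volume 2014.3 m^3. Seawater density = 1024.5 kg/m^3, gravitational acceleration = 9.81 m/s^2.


Formula: Fb = rho * g * V
Substituting: Fb = 1024.5 * 9.81 * 2014.3
Intermediate: 1024.5 * 9.81 = 10050.345
Result: Fb = 10050.345 * 2014.3 ≈ 20244000 N (5 s.f.)

20244000 N


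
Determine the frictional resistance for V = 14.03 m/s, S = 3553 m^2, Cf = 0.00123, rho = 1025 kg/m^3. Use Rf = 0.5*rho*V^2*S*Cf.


Formula: Rf = 0.5 * rho * V^2 * S * Cf
Step 1 — V^2 = 14.03^2 = 196.8409
Step 2 — 0.5 * rho * V^2 = 0.5 * 1025 * 196.8409 = 100880.96125
Step 3 — Rf = 100880.96125 * 3553 * 0.00123 ≈ 440870 N (5 s.f.)

440870 N


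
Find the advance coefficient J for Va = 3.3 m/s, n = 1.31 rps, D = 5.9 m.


Formula: J = Va / (n * D)
Step 1 — n * D = 1.31 * 5.9 = 7.729
Step 2 — J = 3.3 / 7.729 ≈ 0.42696 (5 s.f.)

0.42696


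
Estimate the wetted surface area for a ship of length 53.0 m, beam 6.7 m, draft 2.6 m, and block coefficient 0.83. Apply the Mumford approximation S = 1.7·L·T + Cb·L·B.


Formula: S = 1.7*L*T + V/T with V = Cb*L*B*T, i.e. S = L * (1.7*T + Cb*B)
Step 1 — 1.7*T = 1.7 * 2.6 = 4.42 m
Step 2 — Cb*B = 0.83 * 6.7 = 5.561 m
Step 3 — 1.7*T + Cb*B = 4.42 + 5.561 = 9.981 m
Step 4 — S = 53.0 * 9.981 ≈ 528.99 m^2 (5 s.f.)

528.99 m^2


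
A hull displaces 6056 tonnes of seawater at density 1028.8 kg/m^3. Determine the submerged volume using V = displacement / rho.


Formula: V = mass / rho
Step 1 — convert tonnes to kg: 6056 t * 1000 = 6056000 kg
Step 2 — V = 6056000 / 1028.8 ≈ 5886.5 m^3 (5 s.f.)

5886.5 m^3


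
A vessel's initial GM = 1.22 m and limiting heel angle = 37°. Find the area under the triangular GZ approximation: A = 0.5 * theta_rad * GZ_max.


Formula: GZ_max = GM * sin(theta); Area = 0.5 * theta_rad * GZ_max
Step 1 — GZ_max = 1.22 * sin(37°) = 1.22 * 0.601815 = 0.734214 m
Step 2 — theta_rad = 37 * pi/180 = 0.645772 rad
Step 3 — Area = 0.5 * 0.645772 * 0.734214 ≈ 0.23707 m·rad (5 s.f.)

0.23707 m·rad


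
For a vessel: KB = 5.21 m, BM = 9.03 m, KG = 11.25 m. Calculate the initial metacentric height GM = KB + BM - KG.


Formula: GM = KB + BM - KG
Step 1 — KM = KB + BM = 5.21 + 9.03 = 14.24 m
Step 2 — GM = KM - KG = 14.24 - 11.25 = 2.99 m

2.99 m


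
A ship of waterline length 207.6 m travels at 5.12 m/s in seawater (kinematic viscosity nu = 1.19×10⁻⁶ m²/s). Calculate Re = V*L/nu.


Formula: Re = V * L / nu
Step 1 — V * L = 5.12 * 207.6 = 1062.912 m^2/s
Step 2 — Re = 1062.912 / 1.19e-6 = 8.93e+08

8.93e+08


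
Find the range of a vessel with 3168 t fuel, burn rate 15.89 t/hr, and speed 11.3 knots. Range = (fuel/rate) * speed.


Formula: endurance = fuel / rate; range = endurance * speed
Step 1 — endurance = 3168 / 15.89 = 199.3707 hours
Step 2 — range = 199.3707 * 11.3 ≈ 2252.9 nautical miles (5 s.f.)

2252.9 NM


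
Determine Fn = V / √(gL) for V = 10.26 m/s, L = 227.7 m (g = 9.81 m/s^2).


Formula: Fn = V / sqrt(g * L)
Step 1 — g * L = 9.81 * 227.7 = 2233.737
Step 2 — sqrt(g * L) = sqrt(2233.737) = 47.262427
Step 3 — Fn = 10.26 / 47.262427 ≈ 0.21709 (5 s.f.)

0.21709


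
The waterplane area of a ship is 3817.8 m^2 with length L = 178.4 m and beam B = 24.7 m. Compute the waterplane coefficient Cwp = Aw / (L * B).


Formula: Cwp = Aw / (L * B)
Step 1 — L * B = 178.4 * 24.7 = 4406.48 m^2
Step 2 — Cwp = 3817.8 / 4406.48 ≈ 0.86641 (5 s.f.)

0.86641


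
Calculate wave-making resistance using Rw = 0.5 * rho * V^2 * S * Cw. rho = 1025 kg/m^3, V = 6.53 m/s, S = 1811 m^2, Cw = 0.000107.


Formula: Rw = 0.5 * rho * V^2 * S * Cw
Step 1 — V^2 = 6.53^2 = 42.6409
Step 2 — 0.5 * rho * V^2 = 0.5 * 1025 * 42.6409 = 21853.46125
Step 3 — Rw = 21853.46125 * 1811 * 0.000107 ≈ 4234.7 N (5 s.f.)

4234.7 N


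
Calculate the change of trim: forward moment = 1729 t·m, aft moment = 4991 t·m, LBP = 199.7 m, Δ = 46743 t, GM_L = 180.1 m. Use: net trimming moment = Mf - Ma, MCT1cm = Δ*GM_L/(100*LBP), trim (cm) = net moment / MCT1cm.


Formula: net trimming moment = Mf - Ma; MCT1cm = Δ*GM_L/(100*LBP); trim = net moment / MCT1cm
Step 1 — net trimming moment = 1729 - 4991 = -3262 t·m
Step 2 — MCT1cm = 46743 * 180.1 / (100 * 199.7) = 421.553 t·m/cm
Step 3 — trim = -3262 / 421.553 ≈ -7.7381 cm (5 s.f.)

-7.7381 cm


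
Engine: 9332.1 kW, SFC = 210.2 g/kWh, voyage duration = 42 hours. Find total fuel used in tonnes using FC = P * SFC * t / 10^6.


Formula: FC (tonnes) = P * SFC * t / 1,000,000
Step 1 — P * SFC * t = 9332.1 * 210.2 * 42 = 82387511.64 g
Step 2 — FC (tonnes) = 82387511.64 / 1,000,000 ≈ 82.388 tonnes (5 s.f.)

82.388 tonnes


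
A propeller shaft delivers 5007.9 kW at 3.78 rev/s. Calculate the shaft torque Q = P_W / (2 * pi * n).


Formula: Q = P_W / (2 * pi * n)
Step 1 — P_W = 5007.9 kW * 1000 = 5007900.0 W
Step 2 — 2 * pi * n = 2 * pi * 3.78 = 23.75044
Step 3 — Q = 5007900.0 / 23.75044 ≈ 210860 N·m (5 s.f.)

210860 N·m


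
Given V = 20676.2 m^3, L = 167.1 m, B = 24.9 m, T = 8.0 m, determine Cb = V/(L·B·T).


Formula: Cb = V / (L * B * T)
Step 1 — L * B * T = 167.1 * 24.9 * 8.0 = 33286.32 m^3
Step 2 — Cb = 20676.2 / 33286.32 ≈ 0.62116 (5 s.f.)

0.62116


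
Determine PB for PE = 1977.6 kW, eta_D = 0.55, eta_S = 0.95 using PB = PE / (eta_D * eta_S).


Formula: PB = PE / (eta_D * eta_S)
Step 1 — combined efficiency = eta_D * eta_S = 0.55 * 0.95 = 0.5225
Step 2 — PB = 1977.6 / 0.5225 ≈ 3784.9 kW (5 s.f.)

3784.9 kW


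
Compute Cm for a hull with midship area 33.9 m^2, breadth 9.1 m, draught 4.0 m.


Formula: Cm = Am / (B * T)
Step 1 — B * T = 9.1 * 4.0 = 36.4 m^2
Step 2 — Cm = 33.9 / 36.4 ≈ 0.93132 (5 s.f.)

0.93132


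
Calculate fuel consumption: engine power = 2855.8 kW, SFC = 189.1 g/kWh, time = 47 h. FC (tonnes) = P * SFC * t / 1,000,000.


Formula: FC (tonnes) = P * SFC * t / 1,000,000
Step 1 — P * SFC * t = 2855.8 * 189.1 * 47 = 25381493.66 g
Step 2 — FC (tonnes) = 25381493.66 / 1,000,000 ≈ 25.381 tonnes (5 s.f.)

25.381 tonnes
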